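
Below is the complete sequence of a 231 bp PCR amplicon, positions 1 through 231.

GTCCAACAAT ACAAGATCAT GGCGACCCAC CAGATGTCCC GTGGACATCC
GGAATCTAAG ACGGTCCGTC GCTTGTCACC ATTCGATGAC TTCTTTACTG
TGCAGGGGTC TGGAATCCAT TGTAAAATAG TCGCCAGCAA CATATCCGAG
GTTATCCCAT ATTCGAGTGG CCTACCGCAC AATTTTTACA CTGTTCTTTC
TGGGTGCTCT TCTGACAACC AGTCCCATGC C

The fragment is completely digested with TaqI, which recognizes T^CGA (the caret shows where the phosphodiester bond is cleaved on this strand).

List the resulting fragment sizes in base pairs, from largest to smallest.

83, 80, 68 bp

TaqI sites (TCGA) start at positions 83, 163.
TaqI cuts after the first base of each site, so after positions 83, 163.
Linear molecule, 2 cuts → 3 fragments:
  1–83 → 83 bp
  84–163 → 80 bp
  164–231 → 68 bp
Sorted largest to smallest: 83, 80, 68 bp.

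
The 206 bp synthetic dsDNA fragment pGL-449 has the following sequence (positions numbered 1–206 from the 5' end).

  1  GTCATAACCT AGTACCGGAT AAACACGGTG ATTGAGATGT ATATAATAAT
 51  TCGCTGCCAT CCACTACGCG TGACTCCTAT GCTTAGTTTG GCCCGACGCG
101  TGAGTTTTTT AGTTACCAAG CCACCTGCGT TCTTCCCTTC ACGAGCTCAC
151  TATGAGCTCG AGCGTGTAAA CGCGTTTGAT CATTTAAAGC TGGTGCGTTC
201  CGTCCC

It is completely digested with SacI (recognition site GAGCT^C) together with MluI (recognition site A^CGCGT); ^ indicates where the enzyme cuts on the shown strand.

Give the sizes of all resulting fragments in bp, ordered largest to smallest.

SacI sites (GAGCTC) start at positions 143, 154.
SacI cuts after base 5 of each site (before the last base), so after positions 147, 158.
MluI sites (ACGCGT) start at positions 66, 96, 170.
MluI cuts after the first base of each site, so after positions 66, 96, 170.
Combined cut positions: 66, 96, 147, 158, 170.
Linear molecule, 5 cuts → 6 fragments:
  1–66 → 66 bp
  67–96 → 30 bp
  97–147 → 51 bp
  148–158 → 11 bp
  159–170 → 12 bp
  171–206 → 36 bp
Sorted largest to smallest: 66, 51, 36, 30, 12, 11 bp.

66, 51, 36, 30, 12, 11 bp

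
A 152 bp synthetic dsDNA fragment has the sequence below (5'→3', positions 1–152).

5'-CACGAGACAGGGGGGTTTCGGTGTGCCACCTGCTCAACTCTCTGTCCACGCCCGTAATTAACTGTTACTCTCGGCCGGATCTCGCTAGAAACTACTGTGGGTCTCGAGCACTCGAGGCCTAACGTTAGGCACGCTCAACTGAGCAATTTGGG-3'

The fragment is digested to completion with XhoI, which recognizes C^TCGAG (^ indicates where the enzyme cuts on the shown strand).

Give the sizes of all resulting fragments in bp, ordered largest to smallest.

103, 41, 8 bp

XhoI sites (CTCGAG) start at positions 103, 111.
XhoI cuts after the first base of each site, so after positions 103, 111.
Linear molecule, 2 cuts → 3 fragments:
  1–103 → 103 bp
  104–111 → 8 bp
  112–152 → 41 bp
Sorted largest to smallest: 103, 41, 8 bp.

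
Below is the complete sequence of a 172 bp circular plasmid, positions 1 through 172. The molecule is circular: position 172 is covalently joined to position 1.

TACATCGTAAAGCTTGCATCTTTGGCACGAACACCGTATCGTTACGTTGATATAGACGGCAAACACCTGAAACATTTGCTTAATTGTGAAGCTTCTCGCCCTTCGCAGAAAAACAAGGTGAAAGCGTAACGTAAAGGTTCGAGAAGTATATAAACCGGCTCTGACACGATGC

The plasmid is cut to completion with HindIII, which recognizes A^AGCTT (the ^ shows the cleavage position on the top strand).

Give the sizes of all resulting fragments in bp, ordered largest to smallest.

93, 79 bp

HindIII sites (AAGCTT) start at positions 10, 89.
HindIII cuts after the first base of each site, so after positions 10, 89.
Circular molecule, 2 cuts → 2 fragments:
  11–89 → 79 bp
  90–172 then 1–10 → 83 + 10 = 93 bp
Sorted largest to smallest: 93, 79 bp.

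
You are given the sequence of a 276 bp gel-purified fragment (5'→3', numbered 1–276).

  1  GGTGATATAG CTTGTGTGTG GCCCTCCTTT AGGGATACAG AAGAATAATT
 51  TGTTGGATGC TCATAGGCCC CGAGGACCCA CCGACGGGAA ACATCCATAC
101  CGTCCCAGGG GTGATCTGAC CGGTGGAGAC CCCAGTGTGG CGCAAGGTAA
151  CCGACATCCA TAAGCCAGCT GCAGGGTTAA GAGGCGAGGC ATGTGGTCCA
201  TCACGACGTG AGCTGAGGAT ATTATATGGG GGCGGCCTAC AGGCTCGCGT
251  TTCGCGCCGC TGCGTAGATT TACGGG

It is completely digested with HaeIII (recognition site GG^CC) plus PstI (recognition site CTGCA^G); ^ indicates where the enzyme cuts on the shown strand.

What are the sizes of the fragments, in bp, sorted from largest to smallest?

HaeIII sites (GGCC) start at positions 20, 66, 234.
HaeIII cuts after base 2 of each site, so after positions 21, 67, 235.
The PstI site (CTGCAG) starts at position 169.
PstI cuts after base 5 of each site (before the last base), so after position 173.
Combined cut positions: 21, 67, 173, 235.
Linear molecule, 4 cuts → 5 fragments:
  1–21 → 21 bp
  22–67 → 46 bp
  68–173 → 106 bp
  174–235 → 62 bp
  236–276 → 41 bp
Sorted largest to smallest: 106, 62, 46, 41, 21 bp.

106, 62, 46, 41, 21 bp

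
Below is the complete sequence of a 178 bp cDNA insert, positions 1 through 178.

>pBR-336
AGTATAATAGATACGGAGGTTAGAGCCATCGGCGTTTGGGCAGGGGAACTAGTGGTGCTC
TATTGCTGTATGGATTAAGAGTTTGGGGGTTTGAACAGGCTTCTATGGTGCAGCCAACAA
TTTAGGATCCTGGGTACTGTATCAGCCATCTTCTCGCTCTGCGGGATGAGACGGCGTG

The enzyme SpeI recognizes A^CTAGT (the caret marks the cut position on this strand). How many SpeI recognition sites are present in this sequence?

ACTAGT occurs starting at position 48.
SpeI cuts at 1 site.

1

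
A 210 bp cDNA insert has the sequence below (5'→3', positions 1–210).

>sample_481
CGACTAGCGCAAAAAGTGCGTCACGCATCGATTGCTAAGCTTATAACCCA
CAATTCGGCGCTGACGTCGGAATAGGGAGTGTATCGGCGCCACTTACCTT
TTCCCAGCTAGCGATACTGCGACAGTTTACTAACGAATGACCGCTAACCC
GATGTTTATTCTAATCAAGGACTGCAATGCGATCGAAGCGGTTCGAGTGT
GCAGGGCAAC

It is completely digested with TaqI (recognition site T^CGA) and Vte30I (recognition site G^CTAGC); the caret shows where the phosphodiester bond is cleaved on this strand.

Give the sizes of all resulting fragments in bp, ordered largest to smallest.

TaqI sites (TCGA) start at positions 28, 183, 193.
TaqI cuts after the first base of each site, so after positions 28, 183, 193.
The Vte30I site (GCTAGC) starts at position 107.
Vte30I cuts after the first base of each site, so after position 107.
Combined cut positions: 28, 107, 183, 193.
Linear molecule, 4 cuts → 5 fragments:
  1–28 → 28 bp
  29–107 → 79 bp
  108–183 → 76 bp
  184–193 → 10 bp
  194–210 → 17 bp
Sorted largest to smallest: 79, 76, 28, 17, 10 bp.

79, 76, 28, 17, 10 bp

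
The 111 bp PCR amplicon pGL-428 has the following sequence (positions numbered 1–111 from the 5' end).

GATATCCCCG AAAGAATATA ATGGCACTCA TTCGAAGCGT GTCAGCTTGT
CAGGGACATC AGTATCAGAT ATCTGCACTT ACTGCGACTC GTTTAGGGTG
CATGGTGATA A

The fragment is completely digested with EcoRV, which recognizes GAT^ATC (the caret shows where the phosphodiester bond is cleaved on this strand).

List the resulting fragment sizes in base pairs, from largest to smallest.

EcoRV sites (GATATC) start at positions 1, 68.
EcoRV cuts after base 3 of each site, so after positions 3, 70.
Linear molecule, 2 cuts → 3 fragments:
  1–3 → 3 bp
  4–70 → 67 bp
  71–111 → 41 bp
Sorted largest to smallest: 67, 41, 3 bp.

67, 41, 3 bp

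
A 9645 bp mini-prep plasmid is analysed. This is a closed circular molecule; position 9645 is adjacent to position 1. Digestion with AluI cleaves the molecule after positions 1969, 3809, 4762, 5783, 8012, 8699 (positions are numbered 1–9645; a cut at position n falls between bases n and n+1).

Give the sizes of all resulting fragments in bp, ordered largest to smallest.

Circular molecule, 6 cuts → 6 fragments:
  3809 − 1969 = 1840 bp
  4762 − 3809 = 953 bp
  5783 − 4762 = 1021 bp
  8012 − 5783 = 2229 bp
  8699 − 8012 = 687 bp
  wrap: 9645 − 8699 + 1969 = 2915 bp
Sorted largest to smallest: 2915, 2229, 1840, 1021, 953, 687 bp.

2915, 2229, 1840, 1021, 953, 687 bp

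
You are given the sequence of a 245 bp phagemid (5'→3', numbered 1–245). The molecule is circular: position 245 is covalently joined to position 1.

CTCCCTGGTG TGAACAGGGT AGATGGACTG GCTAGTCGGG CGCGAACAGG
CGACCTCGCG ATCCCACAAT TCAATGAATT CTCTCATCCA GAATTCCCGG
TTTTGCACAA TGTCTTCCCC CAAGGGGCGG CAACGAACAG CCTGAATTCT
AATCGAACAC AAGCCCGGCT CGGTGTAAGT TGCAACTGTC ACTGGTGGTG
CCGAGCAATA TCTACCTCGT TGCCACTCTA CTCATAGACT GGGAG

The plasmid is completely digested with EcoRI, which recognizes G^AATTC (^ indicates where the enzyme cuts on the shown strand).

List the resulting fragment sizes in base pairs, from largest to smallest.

177, 53, 15 bp

EcoRI sites (GAATTC) start at positions 76, 91, 144.
EcoRI cuts after the first base of each site, so after positions 76, 91, 144.
Circular molecule, 3 cuts → 3 fragments:
  77–91 → 15 bp
  92–144 → 53 bp
  145–245 then 1–76 → 101 + 76 = 177 bp
Sorted largest to smallest: 177, 53, 15 bp.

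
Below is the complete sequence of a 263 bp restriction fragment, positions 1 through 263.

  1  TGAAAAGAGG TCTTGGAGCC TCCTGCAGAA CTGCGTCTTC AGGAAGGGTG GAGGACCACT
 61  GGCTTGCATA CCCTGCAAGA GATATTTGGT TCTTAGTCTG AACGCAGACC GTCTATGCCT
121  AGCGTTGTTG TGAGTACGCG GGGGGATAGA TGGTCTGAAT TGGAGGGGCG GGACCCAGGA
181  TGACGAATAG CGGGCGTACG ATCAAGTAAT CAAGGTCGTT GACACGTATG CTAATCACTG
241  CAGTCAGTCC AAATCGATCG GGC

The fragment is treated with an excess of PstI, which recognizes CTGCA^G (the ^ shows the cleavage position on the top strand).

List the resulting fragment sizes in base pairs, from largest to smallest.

215, 27, 21 bp

PstI sites (CTGCAG) start at positions 23, 238.
PstI cuts after base 5 of each site (before the last base), so after positions 27, 242.
Linear molecule, 2 cuts → 3 fragments:
  1–27 → 27 bp
  28–242 → 215 bp
  243–263 → 21 bp
Sorted largest to smallest: 215, 27, 21 bp.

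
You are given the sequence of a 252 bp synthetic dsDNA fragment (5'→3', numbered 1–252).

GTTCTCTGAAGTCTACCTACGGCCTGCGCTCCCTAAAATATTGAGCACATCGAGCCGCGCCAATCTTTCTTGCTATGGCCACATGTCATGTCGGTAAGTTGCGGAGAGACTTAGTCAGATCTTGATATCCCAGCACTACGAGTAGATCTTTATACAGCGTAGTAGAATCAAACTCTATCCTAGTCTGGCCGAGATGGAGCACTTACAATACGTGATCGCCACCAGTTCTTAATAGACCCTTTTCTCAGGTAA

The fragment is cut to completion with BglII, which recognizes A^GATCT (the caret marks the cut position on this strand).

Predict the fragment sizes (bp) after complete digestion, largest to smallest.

117, 108, 27 bp

BglII sites (AGATCT) start at positions 117, 144.
BglII cuts after the first base of each site, so after positions 117, 144.
Linear molecule, 2 cuts → 3 fragments:
  1–117 → 117 bp
  118–144 → 27 bp
  145–252 → 108 bp
Sorted largest to smallest: 117, 108, 27 bp.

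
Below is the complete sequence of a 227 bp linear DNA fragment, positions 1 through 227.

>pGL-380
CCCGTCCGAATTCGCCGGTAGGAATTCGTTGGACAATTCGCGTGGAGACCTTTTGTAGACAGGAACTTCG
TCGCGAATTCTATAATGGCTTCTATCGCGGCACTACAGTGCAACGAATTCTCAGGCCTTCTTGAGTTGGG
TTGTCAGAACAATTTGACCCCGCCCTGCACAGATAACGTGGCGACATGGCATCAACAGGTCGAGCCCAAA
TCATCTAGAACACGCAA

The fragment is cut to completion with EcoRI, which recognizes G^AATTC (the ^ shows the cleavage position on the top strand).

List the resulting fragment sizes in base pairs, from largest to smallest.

112, 53, 40, 14, 8 bp

EcoRI sites (GAATTC) start at positions 8, 22, 75, 115.
EcoRI cuts after the first base of each site, so after positions 8, 22, 75, 115.
Linear molecule, 4 cuts → 5 fragments:
  1–8 → 8 bp
  9–22 → 14 bp
  23–75 → 53 bp
  76–115 → 40 bp
  116–227 → 112 bp
Sorted largest to smallest: 112, 53, 40, 14, 8 bp.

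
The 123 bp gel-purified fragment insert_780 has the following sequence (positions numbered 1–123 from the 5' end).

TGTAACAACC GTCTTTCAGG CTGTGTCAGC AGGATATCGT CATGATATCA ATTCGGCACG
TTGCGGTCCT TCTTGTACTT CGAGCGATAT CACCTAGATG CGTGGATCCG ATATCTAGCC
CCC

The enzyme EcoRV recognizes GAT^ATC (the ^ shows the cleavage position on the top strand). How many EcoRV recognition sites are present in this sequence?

GATATC occurs starting at positions 33, 44, 86, 110.
EcoRV cuts at 4 sites.

4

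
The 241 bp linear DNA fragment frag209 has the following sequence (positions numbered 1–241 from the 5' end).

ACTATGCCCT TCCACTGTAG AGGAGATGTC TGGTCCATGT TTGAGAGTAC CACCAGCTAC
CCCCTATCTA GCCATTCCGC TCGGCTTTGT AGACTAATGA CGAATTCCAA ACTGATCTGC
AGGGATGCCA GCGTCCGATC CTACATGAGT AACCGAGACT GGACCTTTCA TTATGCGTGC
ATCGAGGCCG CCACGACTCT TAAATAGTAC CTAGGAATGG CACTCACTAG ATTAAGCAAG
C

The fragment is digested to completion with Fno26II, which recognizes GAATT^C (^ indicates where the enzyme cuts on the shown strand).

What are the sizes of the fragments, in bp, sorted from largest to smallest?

135, 106 bp

The Fno26II site (GAATTC) starts at position 102.
Fno26II cuts after base 5 of each site (before the last base), so after position 106.
Linear molecule, 1 cut → 2 fragments:
  1–106 → 106 bp
  107–241 → 135 bp
Sorted largest to smallest: 135, 106 bp.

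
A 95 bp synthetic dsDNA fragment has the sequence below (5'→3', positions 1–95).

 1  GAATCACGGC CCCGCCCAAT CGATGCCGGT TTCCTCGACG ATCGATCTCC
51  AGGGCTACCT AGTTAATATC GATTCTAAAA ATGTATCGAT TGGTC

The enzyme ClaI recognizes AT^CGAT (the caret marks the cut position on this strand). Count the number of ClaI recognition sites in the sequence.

4

ATCGAT occurs starting at positions 19, 41, 68, 85.
ClaI cuts at 4 sites.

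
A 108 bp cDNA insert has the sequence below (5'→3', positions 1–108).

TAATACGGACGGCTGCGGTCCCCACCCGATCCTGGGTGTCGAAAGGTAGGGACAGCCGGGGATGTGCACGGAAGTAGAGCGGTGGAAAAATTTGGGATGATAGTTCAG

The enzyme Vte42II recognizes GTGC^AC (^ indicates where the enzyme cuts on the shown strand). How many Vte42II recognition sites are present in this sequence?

1

GTGCAC occurs starting at position 64.
Vte42II cuts at 1 site.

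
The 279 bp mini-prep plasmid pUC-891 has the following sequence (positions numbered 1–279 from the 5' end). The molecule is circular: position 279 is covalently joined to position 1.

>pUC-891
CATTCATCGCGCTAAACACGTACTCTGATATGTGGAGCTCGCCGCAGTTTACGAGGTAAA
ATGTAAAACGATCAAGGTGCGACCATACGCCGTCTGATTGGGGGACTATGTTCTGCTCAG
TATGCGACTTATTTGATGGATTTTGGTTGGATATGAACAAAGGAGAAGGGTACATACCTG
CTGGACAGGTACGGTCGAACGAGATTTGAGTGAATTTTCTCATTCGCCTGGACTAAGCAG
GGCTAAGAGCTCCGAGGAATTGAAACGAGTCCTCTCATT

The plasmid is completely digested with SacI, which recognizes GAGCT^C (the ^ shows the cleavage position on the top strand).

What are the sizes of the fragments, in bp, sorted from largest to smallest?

SacI sites (GAGCTC) start at positions 35, 247.
SacI cuts after base 5 of each site (before the last base), so after positions 39, 251.
Circular molecule, 2 cuts → 2 fragments:
  40–251 → 212 bp
  252–279 then 1–39 → 28 + 39 = 67 bp
Sorted largest to smallest: 212, 67 bp.

212, 67 bp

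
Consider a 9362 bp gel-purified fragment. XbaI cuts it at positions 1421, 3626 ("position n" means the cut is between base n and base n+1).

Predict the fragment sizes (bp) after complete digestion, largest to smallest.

5736, 2205, 1421 bp

Linear molecule, 2 cuts → 3 fragments:
  1421 − 0 = 1421 bp
  3626 − 1421 = 2205 bp
  9362 − 3626 = 5736 bp
Sorted largest to smallest: 5736, 2205, 1421 bp.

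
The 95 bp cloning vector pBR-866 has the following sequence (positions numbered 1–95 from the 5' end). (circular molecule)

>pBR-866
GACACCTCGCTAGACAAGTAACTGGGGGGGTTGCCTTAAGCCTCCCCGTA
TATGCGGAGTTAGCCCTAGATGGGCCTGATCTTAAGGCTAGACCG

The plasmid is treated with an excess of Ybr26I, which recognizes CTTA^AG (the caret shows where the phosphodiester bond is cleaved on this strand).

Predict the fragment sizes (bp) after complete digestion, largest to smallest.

Ybr26I sites (CTTAAG) start at positions 35, 81.
Ybr26I cuts after base 4 of each site, so after positions 38, 84.
Circular molecule, 2 cuts → 2 fragments:
  39–84 → 46 bp
  85–95 then 1–38 → 11 + 38 = 49 bp
Sorted largest to smallest: 49, 46 bp.

49, 46 bp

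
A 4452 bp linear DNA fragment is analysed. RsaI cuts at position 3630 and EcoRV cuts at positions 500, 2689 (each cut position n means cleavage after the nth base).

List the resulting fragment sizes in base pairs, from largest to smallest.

Combined cut positions (sorted): 500, 2689, 3630.
Linear molecule, 3 cuts → 4 fragments:
  500 − 0 = 500 bp
  2689 − 500 = 2189 bp
  3630 − 2689 = 941 bp
  4452 − 3630 = 822 bp
Sorted largest to smallest: 2189, 941, 822, 500 bp.

2189, 941, 822, 500 bp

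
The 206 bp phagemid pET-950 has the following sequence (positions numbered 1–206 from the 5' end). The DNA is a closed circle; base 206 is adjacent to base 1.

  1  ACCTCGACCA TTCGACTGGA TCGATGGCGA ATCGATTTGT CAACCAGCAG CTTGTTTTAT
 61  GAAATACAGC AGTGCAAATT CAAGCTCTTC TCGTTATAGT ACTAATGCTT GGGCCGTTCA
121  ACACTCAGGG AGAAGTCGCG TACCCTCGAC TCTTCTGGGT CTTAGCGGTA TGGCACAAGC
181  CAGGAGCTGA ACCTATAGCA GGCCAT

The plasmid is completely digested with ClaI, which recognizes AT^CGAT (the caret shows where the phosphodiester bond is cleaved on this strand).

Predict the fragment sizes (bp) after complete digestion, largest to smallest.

195, 11 bp

ClaI sites (ATCGAT) start at positions 20, 31.
ClaI cuts after base 2 of each site, so after positions 21, 32.
Circular molecule, 2 cuts → 2 fragments:
  22–32 → 11 bp
  33–206 then 1–21 → 174 + 21 = 195 bp
Sorted largest to smallest: 195, 11 bp.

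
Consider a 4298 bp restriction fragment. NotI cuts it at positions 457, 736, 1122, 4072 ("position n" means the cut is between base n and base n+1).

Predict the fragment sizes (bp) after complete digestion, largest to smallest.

Linear molecule, 4 cuts → 5 fragments:
  457 − 0 = 457 bp
  736 − 457 = 279 bp
  1122 − 736 = 386 bp
  4072 − 1122 = 2950 bp
  4298 − 4072 = 226 bp
Sorted largest to smallest: 2950, 457, 386, 279, 226 bp.

2950, 457, 386, 279, 226 bp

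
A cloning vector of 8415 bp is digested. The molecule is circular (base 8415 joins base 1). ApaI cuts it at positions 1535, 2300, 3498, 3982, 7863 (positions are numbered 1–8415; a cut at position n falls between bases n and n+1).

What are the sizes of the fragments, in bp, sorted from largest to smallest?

3881, 2087, 1198, 765, 484 bp

Circular molecule, 5 cuts → 5 fragments:
  2300 − 1535 = 765 bp
  3498 − 2300 = 1198 bp
  3982 − 3498 = 484 bp
  7863 − 3982 = 3881 bp
  wrap: 8415 − 7863 + 1535 = 2087 bp
Sorted largest to smallest: 3881, 2087, 1198, 765, 484 bp.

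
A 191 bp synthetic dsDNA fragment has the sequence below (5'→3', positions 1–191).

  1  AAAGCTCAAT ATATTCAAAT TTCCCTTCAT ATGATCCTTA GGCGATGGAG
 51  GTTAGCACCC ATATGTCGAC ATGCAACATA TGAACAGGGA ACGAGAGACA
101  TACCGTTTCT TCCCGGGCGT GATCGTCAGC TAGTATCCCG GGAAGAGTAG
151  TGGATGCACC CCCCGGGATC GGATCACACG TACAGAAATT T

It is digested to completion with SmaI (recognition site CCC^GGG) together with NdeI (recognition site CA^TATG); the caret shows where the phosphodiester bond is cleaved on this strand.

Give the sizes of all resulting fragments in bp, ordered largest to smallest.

SmaI sites (CCCGGG) start at positions 112, 137, 162.
SmaI cuts after base 3 of each site, so after positions 114, 139, 164.
NdeI sites (CATATG) start at positions 28, 60, 77.
NdeI cuts after base 2 of each site, so after positions 29, 61, 78.
Combined cut positions: 29, 61, 78, 114, 139, 164.
Linear molecule, 6 cuts → 7 fragments:
  1–29 → 29 bp
  30–61 → 32 bp
  62–78 → 17 bp
  79–114 → 36 bp
  115–139 → 25 bp
  140–164 → 25 bp
  165–191 → 27 bp
Sorted largest to smallest: 36, 32, 29, 27, 25, 25, 17 bp.

36, 32, 29, 27, 25, 25, 17 bp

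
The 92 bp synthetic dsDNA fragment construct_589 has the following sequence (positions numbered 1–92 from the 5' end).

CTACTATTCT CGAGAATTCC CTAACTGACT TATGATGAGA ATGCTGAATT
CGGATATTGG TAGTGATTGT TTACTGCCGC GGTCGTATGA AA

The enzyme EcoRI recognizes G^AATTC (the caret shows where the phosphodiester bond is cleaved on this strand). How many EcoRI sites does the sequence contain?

2

GAATTC occurs starting at positions 14, 46.
EcoRI cuts at 2 sites.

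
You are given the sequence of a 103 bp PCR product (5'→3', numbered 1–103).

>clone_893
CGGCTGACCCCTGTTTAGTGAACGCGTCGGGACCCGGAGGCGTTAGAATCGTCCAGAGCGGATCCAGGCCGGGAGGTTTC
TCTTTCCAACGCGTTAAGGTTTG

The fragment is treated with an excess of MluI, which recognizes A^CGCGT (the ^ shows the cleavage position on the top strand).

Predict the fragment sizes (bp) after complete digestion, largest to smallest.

67, 22, 14 bp

MluI sites (ACGCGT) start at positions 22, 89.
MluI cuts after the first base of each site, so after positions 22, 89.
Linear molecule, 2 cuts → 3 fragments:
  1–22 → 22 bp
  23–89 → 67 bp
  90–103 → 14 bp
Sorted largest to smallest: 67, 22, 14 bp.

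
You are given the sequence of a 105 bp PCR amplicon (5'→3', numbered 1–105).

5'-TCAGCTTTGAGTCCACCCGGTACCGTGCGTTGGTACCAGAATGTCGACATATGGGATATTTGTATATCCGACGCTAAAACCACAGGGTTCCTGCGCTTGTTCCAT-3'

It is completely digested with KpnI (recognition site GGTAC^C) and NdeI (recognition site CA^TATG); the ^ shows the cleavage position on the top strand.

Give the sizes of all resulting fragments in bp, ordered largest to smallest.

56, 23, 13, 13 bp

KpnI sites (GGTACC) start at positions 19, 32.
KpnI cuts after base 5 of each site (before the last base), so after positions 23, 36.
The NdeI site (CATATG) starts at position 48.
NdeI cuts after base 2 of each site, so after position 49.
Combined cut positions: 23, 36, 49.
Linear molecule, 3 cuts → 4 fragments:
  1–23 → 23 bp
  24–36 → 13 bp
  37–49 → 13 bp
  50–105 → 56 bp
Sorted largest to smallest: 56, 23, 13, 13 bp.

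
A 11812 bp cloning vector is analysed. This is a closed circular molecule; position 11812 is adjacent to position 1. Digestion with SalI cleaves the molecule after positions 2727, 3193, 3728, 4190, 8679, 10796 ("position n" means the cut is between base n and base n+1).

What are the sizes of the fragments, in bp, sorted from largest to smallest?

Circular molecule, 6 cuts → 6 fragments:
  3193 − 2727 = 466 bp
  3728 − 3193 = 535 bp
  4190 − 3728 = 462 bp
  8679 − 4190 = 4489 bp
  10796 − 8679 = 2117 bp
  wrap: 11812 − 10796 + 2727 = 3743 bp
Sorted largest to smallest: 4489, 3743, 2117, 535, 466, 462 bp.

4489, 3743, 2117, 535, 466, 462 bp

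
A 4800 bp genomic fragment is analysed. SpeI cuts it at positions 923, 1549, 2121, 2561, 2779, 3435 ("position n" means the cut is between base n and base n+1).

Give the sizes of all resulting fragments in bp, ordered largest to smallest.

Linear molecule, 6 cuts → 7 fragments:
  923 − 0 = 923 bp
  1549 − 923 = 626 bp
  2121 − 1549 = 572 bp
  2561 − 2121 = 440 bp
  2779 − 2561 = 218 bp
  3435 − 2779 = 656 bp
  4800 − 3435 = 1365 bp
Sorted largest to smallest: 1365, 923, 656, 626, 572, 440, 218 bp.

1365, 923, 656, 626, 572, 440, 218 bp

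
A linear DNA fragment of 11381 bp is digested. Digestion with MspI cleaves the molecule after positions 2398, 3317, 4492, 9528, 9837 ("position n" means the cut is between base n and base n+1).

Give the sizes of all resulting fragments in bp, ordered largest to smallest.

Linear molecule, 5 cuts → 6 fragments:
  2398 − 0 = 2398 bp
  3317 − 2398 = 919 bp
  4492 − 3317 = 1175 bp
  9528 − 4492 = 5036 bp
  9837 − 9528 = 309 bp
  11381 − 9837 = 1544 bp
Sorted largest to smallest: 5036, 2398, 1544, 1175, 919, 309 bp.

5036, 2398, 1544, 1175, 919, 309 bp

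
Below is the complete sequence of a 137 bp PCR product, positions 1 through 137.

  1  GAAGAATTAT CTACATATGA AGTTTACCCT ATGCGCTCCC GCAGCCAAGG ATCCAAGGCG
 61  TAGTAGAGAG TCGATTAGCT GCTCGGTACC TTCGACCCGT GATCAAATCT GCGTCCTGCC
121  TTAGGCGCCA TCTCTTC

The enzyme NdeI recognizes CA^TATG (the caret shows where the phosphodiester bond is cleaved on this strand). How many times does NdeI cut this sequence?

1

CATATG occurs starting at position 14.
NdeI cuts at 1 site.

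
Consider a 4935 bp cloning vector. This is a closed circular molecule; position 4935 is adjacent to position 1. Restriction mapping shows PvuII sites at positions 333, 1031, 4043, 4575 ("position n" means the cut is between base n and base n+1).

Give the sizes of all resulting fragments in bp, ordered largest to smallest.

Circular molecule, 4 cuts → 4 fragments:
  1031 − 333 = 698 bp
  4043 − 1031 = 3012 bp
  4575 − 4043 = 532 bp
  wrap: 4935 − 4575 + 333 = 693 bp
Sorted largest to smallest: 3012, 698, 693, 532 bp.

3012, 698, 693, 532 bp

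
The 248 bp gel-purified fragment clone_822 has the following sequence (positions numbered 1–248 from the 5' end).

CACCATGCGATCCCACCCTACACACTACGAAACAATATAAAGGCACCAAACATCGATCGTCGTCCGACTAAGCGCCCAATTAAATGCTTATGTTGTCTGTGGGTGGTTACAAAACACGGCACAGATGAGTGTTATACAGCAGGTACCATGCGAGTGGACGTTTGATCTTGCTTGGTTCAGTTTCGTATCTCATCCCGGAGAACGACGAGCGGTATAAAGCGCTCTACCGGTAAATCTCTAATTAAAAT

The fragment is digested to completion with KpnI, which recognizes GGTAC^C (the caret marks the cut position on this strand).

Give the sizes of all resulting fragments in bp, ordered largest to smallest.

The KpnI site (GGTACC) starts at position 142.
KpnI cuts after base 5 of each site (before the last base), so after position 146.
Linear molecule, 1 cut → 2 fragments:
  1–146 → 146 bp
  147–248 → 102 bp
Sorted largest to smallest: 146, 102 bp.

146, 102 bp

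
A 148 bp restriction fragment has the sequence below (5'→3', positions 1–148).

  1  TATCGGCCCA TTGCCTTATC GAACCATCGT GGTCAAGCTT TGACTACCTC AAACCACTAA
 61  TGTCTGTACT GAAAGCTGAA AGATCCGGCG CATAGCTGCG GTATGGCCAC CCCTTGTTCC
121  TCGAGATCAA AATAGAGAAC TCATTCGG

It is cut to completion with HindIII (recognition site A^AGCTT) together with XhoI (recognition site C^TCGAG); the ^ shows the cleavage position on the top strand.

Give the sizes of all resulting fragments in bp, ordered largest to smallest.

The HindIII site (AAGCTT) starts at position 35.
HindIII cuts after the first base of each site, so after position 35.
The XhoI site (CTCGAG) starts at position 120.
XhoI cuts after the first base of each site, so after position 120.
Combined cut positions: 35, 120.
Linear molecule, 2 cuts → 3 fragments:
  1–35 → 35 bp
  36–120 → 85 bp
  121–148 → 28 bp
Sorted largest to smallest: 85, 35, 28 bp.

85, 35, 28 bp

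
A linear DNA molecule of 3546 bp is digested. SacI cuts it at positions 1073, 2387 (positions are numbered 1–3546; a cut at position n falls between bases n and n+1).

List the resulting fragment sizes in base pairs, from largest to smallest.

1314, 1159, 1073 bp

Linear molecule, 2 cuts → 3 fragments:
  1073 − 0 = 1073 bp
  2387 − 1073 = 1314 bp
  3546 − 2387 = 1159 bp
Sorted largest to smallest: 1314, 1159, 1073 bp.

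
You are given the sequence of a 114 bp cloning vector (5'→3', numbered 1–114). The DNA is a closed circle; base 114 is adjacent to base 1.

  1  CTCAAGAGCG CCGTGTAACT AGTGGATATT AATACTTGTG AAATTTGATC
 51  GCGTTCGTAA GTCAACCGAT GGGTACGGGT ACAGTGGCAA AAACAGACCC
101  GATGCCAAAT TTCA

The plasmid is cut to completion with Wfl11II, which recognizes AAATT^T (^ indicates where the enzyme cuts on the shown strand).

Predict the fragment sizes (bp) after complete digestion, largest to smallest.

66, 48 bp

Wfl11II sites (AAATTT) start at positions 41, 107.
Wfl11II cuts after base 5 of each site (before the last base), so after positions 45, 111.
Circular molecule, 2 cuts → 2 fragments:
  46–111 → 66 bp
  112–114 then 1–45 → 3 + 45 = 48 bp
Sorted largest to smallest: 66, 48 bp.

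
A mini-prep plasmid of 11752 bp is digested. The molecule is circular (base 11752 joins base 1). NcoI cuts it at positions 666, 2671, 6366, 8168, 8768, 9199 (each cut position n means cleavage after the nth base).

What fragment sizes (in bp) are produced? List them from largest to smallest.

Circular molecule, 6 cuts → 6 fragments:
  2671 − 666 = 2005 bp
  6366 − 2671 = 3695 bp
  8168 − 6366 = 1802 bp
  8768 − 8168 = 600 bp
  9199 − 8768 = 431 bp
  wrap: 11752 − 9199 + 666 = 3219 bp
Sorted largest to smallest: 3695, 3219, 2005, 1802, 600, 431 bp.

3695, 3219, 2005, 1802, 600, 431 bp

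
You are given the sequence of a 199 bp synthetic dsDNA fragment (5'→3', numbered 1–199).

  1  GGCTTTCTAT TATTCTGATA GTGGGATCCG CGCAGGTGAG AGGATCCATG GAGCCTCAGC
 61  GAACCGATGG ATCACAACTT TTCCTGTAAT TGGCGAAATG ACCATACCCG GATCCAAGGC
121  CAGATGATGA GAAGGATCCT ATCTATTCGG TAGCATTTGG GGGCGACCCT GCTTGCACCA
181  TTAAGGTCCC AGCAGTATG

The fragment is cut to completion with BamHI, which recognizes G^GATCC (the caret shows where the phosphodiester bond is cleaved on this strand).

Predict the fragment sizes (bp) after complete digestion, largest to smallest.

68, 65, 24, 24, 18 bp

BamHI sites (GGATCC) start at positions 24, 42, 110, 134.
BamHI cuts after the first base of each site, so after positions 24, 42, 110, 134.
Linear molecule, 4 cuts → 5 fragments:
  1–24 → 24 bp
  25–42 → 18 bp
  43–110 → 68 bp
  111–134 → 24 bp
  135–199 → 65 bp
Sorted largest to smallest: 68, 65, 24, 24, 18 bp.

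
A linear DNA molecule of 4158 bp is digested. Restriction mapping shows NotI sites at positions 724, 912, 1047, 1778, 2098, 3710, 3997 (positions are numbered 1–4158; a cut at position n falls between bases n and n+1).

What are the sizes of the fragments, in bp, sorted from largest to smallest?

Linear molecule, 7 cuts → 8 fragments:
  724 − 0 = 724 bp
  912 − 724 = 188 bp
  1047 − 912 = 135 bp
  1778 − 1047 = 731 bp
  2098 − 1778 = 320 bp
  3710 − 2098 = 1612 bp
  3997 − 3710 = 287 bp
  4158 − 3997 = 161 bp
Sorted largest to smallest: 1612, 731, 724, 320, 287, 188, 161, 135 bp.

1612, 731, 724, 320, 287, 188, 161, 135 bp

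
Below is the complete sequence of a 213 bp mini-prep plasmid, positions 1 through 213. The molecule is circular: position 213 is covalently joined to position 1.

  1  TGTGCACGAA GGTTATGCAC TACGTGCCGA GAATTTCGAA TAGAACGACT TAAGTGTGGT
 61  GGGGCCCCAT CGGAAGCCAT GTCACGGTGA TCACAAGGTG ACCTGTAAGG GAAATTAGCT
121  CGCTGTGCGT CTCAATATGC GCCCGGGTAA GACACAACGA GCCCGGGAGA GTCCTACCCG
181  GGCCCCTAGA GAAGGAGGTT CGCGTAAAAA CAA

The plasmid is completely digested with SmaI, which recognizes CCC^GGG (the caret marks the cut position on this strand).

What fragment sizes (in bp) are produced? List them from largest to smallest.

SmaI sites (CCCGGG) start at positions 142, 162, 177.
SmaI cuts after base 3 of each site, so after positions 144, 164, 179.
Circular molecule, 3 cuts → 3 fragments:
  145–164 → 20 bp
  165–179 → 15 bp
  180–213 then 1–144 → 34 + 144 = 178 bp
Sorted largest to smallest: 178, 20, 15 bp.

178, 20, 15 bp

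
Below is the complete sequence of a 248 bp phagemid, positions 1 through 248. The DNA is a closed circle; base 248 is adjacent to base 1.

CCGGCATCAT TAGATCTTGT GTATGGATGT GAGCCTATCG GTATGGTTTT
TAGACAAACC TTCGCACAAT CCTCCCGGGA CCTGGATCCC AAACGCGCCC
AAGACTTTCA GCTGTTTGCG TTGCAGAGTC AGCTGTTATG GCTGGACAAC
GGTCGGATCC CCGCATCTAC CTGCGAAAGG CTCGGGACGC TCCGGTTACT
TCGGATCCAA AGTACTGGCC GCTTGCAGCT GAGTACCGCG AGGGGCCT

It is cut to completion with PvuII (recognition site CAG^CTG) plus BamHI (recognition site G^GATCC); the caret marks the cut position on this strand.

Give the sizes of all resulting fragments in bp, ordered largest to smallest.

PvuII sites (CAGCTG) start at positions 109, 130, 226.
PvuII cuts after base 3 of each site, so after positions 111, 132, 228.
BamHI sites (GGATCC) start at positions 84, 155, 203.
BamHI cuts after the first base of each site, so after positions 84, 155, 203.
Combined cut positions: 84, 111, 132, 155, 203, 228.
Circular molecule, 6 cuts → 6 fragments:
  85–111 → 27 bp
  112–132 → 21 bp
  133–155 → 23 bp
  156–203 → 48 bp
  204–228 → 25 bp
  229–248 then 1–84 → 20 + 84 = 104 bp
Sorted largest to smallest: 104, 48, 27, 25, 23, 21 bp.

104, 48, 27, 25, 23, 21 bp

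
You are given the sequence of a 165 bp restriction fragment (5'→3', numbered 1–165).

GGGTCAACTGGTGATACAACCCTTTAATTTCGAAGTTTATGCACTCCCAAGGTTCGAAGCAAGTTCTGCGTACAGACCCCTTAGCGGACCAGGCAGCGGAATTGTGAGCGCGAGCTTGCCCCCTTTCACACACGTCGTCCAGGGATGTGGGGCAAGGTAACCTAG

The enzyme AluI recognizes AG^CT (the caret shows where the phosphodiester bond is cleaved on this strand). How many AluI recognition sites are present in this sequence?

1

AGCT occurs starting at position 113.
AluI cuts at 1 site.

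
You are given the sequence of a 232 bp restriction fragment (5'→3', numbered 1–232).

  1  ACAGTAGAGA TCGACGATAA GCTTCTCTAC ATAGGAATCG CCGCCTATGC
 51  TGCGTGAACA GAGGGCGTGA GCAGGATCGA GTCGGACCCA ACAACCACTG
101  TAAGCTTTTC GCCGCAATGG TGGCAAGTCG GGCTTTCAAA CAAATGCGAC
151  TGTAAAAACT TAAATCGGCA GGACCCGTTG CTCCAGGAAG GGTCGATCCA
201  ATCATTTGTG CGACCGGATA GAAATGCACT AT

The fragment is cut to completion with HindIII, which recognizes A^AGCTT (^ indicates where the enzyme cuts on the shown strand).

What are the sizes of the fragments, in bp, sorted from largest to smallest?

130, 83, 19 bp

HindIII sites (AAGCTT) start at positions 19, 102.
HindIII cuts after the first base of each site, so after positions 19, 102.
Linear molecule, 2 cuts → 3 fragments:
  1–19 → 19 bp
  20–102 → 83 bp
  103–232 → 130 bp
Sorted largest to smallest: 130, 83, 19 bp.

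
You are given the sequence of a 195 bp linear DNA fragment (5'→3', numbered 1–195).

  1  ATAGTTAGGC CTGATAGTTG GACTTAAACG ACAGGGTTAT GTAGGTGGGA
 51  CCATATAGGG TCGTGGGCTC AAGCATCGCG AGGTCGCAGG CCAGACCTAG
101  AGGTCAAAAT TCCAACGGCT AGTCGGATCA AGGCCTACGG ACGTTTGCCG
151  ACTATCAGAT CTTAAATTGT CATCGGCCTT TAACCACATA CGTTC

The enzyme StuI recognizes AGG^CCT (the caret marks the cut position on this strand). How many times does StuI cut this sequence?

AGGCCT occurs starting at positions 7, 131.
StuI cuts at 2 sites.

2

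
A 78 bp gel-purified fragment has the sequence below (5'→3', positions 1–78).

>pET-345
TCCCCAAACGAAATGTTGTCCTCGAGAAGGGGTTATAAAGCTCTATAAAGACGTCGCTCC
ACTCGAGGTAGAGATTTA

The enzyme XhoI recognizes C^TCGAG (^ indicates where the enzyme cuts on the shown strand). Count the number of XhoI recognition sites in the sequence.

CTCGAG occurs starting at positions 21, 62.
XhoI cuts at 2 sites.

2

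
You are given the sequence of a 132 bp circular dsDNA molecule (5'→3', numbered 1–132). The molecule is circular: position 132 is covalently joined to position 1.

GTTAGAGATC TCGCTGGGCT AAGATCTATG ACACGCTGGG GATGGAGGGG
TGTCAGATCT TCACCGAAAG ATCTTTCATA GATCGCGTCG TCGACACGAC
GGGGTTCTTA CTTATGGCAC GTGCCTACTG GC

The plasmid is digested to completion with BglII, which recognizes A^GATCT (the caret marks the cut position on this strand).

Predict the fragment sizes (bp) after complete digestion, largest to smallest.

69, 33, 16, 14 bp

BglII sites (AGATCT) start at positions 6, 22, 55, 69.
BglII cuts after the first base of each site, so after positions 6, 22, 55, 69.
Circular molecule, 4 cuts → 4 fragments:
  7–22 → 16 bp
  23–55 → 33 bp
  56–69 → 14 bp
  70–132 then 1–6 → 63 + 6 = 69 bp
Sorted largest to smallest: 69, 33, 16, 14 bp.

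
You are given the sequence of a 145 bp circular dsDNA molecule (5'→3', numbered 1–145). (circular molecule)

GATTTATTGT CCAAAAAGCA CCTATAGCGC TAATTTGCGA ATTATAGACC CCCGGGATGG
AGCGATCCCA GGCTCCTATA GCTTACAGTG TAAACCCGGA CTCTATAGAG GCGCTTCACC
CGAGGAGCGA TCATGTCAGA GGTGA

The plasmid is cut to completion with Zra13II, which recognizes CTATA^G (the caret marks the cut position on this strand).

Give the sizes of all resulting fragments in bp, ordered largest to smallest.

Zra13II sites (CTATAG) start at positions 22, 76, 103.
Zra13II cuts after base 5 of each site (before the last base), so after positions 26, 80, 107.
Circular molecule, 3 cuts → 3 fragments:
  27–80 → 54 bp
  81–107 → 27 bp
  108–145 then 1–26 → 38 + 26 = 64 bp
Sorted largest to smallest: 64, 54, 27 bp.

64, 54, 27 bp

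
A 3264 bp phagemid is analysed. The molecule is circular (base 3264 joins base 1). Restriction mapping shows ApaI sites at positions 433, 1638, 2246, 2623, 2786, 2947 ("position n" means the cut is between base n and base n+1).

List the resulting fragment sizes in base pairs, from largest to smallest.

1205, 750, 608, 377, 163, 161 bp

Circular molecule, 6 cuts → 6 fragments:
  1638 − 433 = 1205 bp
  2246 − 1638 = 608 bp
  2623 − 2246 = 377 bp
  2786 − 2623 = 163 bp
  2947 − 2786 = 161 bp
  wrap: 3264 − 2947 + 433 = 750 bp
Sorted largest to smallest: 1205, 750, 608, 377, 163, 161 bp.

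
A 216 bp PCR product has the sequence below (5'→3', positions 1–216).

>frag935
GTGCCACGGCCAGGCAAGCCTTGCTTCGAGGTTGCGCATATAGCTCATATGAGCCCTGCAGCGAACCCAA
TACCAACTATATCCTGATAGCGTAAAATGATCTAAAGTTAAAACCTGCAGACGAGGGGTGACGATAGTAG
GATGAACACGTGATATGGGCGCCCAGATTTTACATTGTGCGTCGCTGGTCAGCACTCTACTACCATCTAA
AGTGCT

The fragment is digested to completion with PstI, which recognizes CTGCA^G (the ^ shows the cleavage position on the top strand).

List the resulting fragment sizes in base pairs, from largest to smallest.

PstI sites (CTGCAG) start at positions 56, 115.
PstI cuts after base 5 of each site (before the last base), so after positions 60, 119.
Linear molecule, 2 cuts → 3 fragments:
  1–60 → 60 bp
  61–119 → 59 bp
  120–216 → 97 bp
Sorted largest to smallest: 97, 60, 59 bp.

97, 60, 59 bp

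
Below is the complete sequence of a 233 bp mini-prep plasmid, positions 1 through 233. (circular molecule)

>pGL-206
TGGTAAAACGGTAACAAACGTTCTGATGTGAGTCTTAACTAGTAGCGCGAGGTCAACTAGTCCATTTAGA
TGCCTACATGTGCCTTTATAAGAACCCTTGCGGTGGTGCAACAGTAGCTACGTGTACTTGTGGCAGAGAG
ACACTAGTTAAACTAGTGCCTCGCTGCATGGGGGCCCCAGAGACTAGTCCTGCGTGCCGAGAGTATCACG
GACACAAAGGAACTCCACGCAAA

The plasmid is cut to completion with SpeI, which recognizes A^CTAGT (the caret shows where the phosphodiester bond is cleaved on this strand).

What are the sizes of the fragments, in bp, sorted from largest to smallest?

88, 87, 31, 18, 9 bp

SpeI sites (ACTAGT) start at positions 38, 56, 143, 152, 183.
SpeI cuts after the first base of each site, so after positions 38, 56, 143, 152, 183.
Circular molecule, 5 cuts → 5 fragments:
  39–56 → 18 bp
  57–143 → 87 bp
  144–152 → 9 bp
  153–183 → 31 bp
  184–233 then 1–38 → 50 + 38 = 88 bp
Sorted largest to smallest: 88, 87, 31, 18, 9 bp.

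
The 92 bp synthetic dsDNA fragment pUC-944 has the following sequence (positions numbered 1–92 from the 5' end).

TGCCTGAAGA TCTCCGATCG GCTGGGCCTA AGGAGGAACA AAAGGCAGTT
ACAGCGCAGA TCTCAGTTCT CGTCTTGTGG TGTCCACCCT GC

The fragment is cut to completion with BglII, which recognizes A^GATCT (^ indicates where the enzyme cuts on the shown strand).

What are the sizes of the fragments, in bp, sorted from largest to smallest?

BglII sites (AGATCT) start at positions 8, 58.
BglII cuts after the first base of each site, so after positions 8, 58.
Linear molecule, 2 cuts → 3 fragments:
  1–8 → 8 bp
  9–58 → 50 bp
  59–92 → 34 bp
Sorted largest to smallest: 50, 34, 8 bp.

50, 34, 8 bp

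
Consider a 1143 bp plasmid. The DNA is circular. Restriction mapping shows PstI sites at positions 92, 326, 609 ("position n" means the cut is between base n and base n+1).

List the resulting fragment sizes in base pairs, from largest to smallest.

626, 283, 234 bp

Circular molecule, 3 cuts → 3 fragments:
  326 − 92 = 234 bp
  609 − 326 = 283 bp
  wrap: 1143 − 609 + 92 = 626 bp
Sorted largest to smallest: 626, 283, 234 bp.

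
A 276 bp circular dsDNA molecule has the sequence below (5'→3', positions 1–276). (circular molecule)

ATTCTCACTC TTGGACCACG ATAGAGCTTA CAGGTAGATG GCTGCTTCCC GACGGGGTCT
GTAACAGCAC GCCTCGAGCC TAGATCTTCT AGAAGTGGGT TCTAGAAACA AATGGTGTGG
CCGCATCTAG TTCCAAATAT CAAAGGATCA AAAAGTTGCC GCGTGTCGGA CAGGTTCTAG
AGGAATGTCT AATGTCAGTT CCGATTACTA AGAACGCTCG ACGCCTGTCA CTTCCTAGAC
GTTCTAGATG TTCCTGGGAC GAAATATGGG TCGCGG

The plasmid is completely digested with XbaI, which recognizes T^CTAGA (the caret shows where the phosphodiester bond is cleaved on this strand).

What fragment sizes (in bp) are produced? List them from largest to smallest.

121, 75, 67, 13 bp

XbaI sites (TCTAGA) start at positions 88, 101, 176, 243.
XbaI cuts after the first base of each site, so after positions 88, 101, 176, 243.
Circular molecule, 4 cuts → 4 fragments:
  89–101 → 13 bp
  102–176 → 75 bp
  177–243 → 67 bp
  244–276 then 1–88 → 33 + 88 = 121 bp
Sorted largest to smallest: 121, 75, 67, 13 bp.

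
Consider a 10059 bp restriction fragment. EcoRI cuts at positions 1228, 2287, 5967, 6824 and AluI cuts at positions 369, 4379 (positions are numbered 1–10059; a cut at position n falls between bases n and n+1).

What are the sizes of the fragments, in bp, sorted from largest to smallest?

Combined cut positions (sorted): 369, 1228, 2287, 4379, 5967, 6824.
Linear molecule, 6 cuts → 7 fragments:
  369 − 0 = 369 bp
  1228 − 369 = 859 bp
  2287 − 1228 = 1059 bp
  4379 − 2287 = 2092 bp
  5967 − 4379 = 1588 bp
  6824 − 5967 = 857 bp
  10059 − 6824 = 3235 bp
Sorted largest to smallest: 3235, 2092, 1588, 1059, 859, 857, 369 bp.

3235, 2092, 1588, 1059, 859, 857, 369 bp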